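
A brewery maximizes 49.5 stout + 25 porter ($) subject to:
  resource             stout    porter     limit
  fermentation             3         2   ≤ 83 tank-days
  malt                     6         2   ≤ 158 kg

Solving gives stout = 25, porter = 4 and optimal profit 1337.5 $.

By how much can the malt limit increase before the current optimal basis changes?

8

Binding constraints: fermentation, malt. The basis is B = [[3,2],[6,2]] with det -6.
Per unit increase in malt, x* moves by d = (0.3333, -0.5).
The basis stays optimal until porter reaches 0; allowable increase = 8 kg.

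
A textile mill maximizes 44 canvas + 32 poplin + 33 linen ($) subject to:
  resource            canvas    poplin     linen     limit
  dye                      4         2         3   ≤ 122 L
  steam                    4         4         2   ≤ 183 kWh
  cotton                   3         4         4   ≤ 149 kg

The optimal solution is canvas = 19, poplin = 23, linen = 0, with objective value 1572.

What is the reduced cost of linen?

Check each constraint at x*: dye 122/122 (tight); steam 168/183 (slack 15); cotton 149/149 (tight).
By complementary slackness, y = 0 for the non-binding constraint.
Dual feasibility on the basic columns requires 4·y_dye + 3·y_cotton = 44, 2·y_dye + 4·y_cotton = 32.
Solving: y_dye = 8, y_cotton = 4.
Reduced cost of linen: c₃ − yᵀa₃ = 33 − (8·3 + 4·4) = 33 − 40 = -7.

-7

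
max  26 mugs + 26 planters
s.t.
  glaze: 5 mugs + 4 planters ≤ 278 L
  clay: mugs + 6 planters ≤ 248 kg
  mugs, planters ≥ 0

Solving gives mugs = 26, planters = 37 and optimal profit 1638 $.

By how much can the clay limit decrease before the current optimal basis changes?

192.4

Binding constraints: glaze, clay. The basis is B = [[5,4],[1,6]] with det 26.
Per unit decrease in clay, x* moves by d = (0.1538, -0.1923).
The basis stays optimal until planters reaches 0; allowable decrease = 192.4 kg.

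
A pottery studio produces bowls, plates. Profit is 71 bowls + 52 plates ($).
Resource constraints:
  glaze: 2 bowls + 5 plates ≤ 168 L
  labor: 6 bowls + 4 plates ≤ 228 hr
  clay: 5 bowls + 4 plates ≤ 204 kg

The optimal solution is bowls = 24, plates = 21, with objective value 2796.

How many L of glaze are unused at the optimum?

15

glaze used = 2·24 + 5·21 = 153; slack = 168 − 153 = 15.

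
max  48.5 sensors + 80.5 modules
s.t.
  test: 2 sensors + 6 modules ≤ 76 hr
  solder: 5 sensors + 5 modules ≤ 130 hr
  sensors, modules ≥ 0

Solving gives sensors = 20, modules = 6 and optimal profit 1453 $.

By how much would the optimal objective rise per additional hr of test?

Check each constraint at x*: test 76/76 (tight); solder 130/130 (tight).
From A_Bᵀ y = c: 2·y_test + 5·y_solder = 48.5; 6·y_test + 5·y_solder = 80.5.
This yields shadow prices y_test = 8, y_solder = 6.5.
Shadow price of test = 8.

8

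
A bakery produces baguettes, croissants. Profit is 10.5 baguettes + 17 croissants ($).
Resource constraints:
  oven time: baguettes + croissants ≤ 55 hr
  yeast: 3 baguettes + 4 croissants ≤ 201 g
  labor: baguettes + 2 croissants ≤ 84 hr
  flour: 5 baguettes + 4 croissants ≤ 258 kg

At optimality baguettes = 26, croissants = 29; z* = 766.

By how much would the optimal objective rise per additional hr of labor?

6.5

Binding: oven time and labor. Non-binding: yeast (7 unused), flour (12 unused).
By complementary slackness, y = 0 for the non-binding constraints.
From A_Bᵀ y = c: 1·y_oven time + 1·y_labor = 10.5; 1·y_oven time + 2·y_labor = 17.
This yields shadow prices y_oven time = 4, y_labor = 6.5.
Shadow price of labor = 6.5.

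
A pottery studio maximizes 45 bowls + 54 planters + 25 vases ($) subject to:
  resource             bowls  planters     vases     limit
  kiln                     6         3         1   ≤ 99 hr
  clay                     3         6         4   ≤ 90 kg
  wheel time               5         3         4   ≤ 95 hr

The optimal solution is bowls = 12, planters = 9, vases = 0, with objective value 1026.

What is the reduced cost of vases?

-7

At the optimum: kiln uses 99 of 99 (binding); clay uses 90 of 90 (binding); wheel time uses 87 of 95 (slack = 8).
Since wheel time is not tight, its dual is 0.
Dual feasibility on the basic columns requires 6·y_kiln + 3·y_clay = 45, 3·y_kiln + 6·y_clay = 54.
This yields shadow prices y_kiln = 4, y_clay = 7.
Reduced cost of vases: c₃ − yᵀa₃ = 25 − (4·1 + 7·4) = 25 − 32 = -7.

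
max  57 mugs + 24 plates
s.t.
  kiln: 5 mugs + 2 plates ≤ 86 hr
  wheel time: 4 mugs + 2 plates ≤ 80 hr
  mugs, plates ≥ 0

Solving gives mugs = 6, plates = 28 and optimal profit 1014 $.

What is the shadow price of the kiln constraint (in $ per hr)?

Both kiln and wheel time are binding at x*.
From A_Bᵀ y = c: 5·y_kiln + 4·y_wheel time = 57; 2·y_kiln + 2·y_wheel time = 24.
This yields shadow prices y_kiln = 9, y_wheel time = 3.
Shadow price of kiln = 9.

9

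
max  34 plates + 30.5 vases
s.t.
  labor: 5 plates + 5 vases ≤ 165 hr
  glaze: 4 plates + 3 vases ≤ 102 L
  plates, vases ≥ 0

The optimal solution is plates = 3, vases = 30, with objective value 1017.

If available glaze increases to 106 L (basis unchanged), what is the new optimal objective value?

1031

At the optimum: labor uses 165 of 165 (binding); glaze uses 102 of 102 (binding).
The binding rows give the dual system: 5·y_labor + 4·y_glaze = 34 and 5·y_labor + 3·y_glaze = 30.5.
This yields shadow prices y_labor = 4, y_glaze = 3.5.
Δz = y_glaze·Δb = 3.5 × (4) = 14, so new z* = 1017 + 14 = 1031.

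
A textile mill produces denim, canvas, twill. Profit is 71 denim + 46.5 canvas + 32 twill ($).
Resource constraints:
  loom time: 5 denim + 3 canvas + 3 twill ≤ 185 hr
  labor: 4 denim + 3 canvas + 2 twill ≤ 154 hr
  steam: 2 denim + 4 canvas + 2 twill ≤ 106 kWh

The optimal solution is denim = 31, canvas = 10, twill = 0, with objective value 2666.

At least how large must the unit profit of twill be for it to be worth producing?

Check each constraint at x*: loom time 185/185 (tight); labor 154/154 (tight); steam 102/106 (slack 4).
By complementary slackness, y = 0 for the non-binding constraint.
From A_Bᵀ y = c: 5·y_loom time + 4·y_labor = 71; 3·y_loom time + 3·y_labor = 46.5.
This yields shadow prices y_loom time = 9, y_labor = 6.5.
twill enters the basis when its profit ≥ yᵀa₃ = 9·3 + 6.5·2 = 40.

40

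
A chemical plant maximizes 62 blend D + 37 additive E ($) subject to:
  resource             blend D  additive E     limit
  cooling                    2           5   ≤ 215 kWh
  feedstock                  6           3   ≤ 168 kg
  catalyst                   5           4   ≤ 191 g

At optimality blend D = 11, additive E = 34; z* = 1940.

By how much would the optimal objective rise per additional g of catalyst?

Check each constraint at x*: cooling 192/215 (slack 23); feedstock 168/168 (tight); catalyst 191/191 (tight).
Since cooling is not tight, its dual is 0.
From A_Bᵀ y = c: 6·y_feedstock + 5·y_catalyst = 62; 3·y_feedstock + 4·y_catalyst = 37.
Solving: y_feedstock = 7, y_catalyst = 4.
Shadow price of catalyst = 4.

4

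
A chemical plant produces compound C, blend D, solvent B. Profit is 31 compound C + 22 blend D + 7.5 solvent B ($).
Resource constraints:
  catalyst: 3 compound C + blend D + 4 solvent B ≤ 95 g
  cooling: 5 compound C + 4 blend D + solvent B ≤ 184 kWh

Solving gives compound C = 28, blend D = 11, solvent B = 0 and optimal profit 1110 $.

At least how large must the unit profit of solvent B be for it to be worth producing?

13

At the optimum: catalyst uses 95 of 95 (binding); cooling uses 184 of 184 (binding).
From A_Bᵀ y = c: 3·y_catalyst + 5·y_cooling = 31; 1·y_catalyst + 4·y_cooling = 22.
This yields shadow prices y_catalyst = 2, y_cooling = 5.
solvent B enters the basis when its profit ≥ yᵀa₃ = 2·4 + 5·1 = 13.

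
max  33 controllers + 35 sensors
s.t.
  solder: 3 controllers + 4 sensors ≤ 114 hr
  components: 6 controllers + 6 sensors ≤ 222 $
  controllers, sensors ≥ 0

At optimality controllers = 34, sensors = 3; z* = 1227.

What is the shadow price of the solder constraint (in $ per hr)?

2

Check each constraint at x*: solder 114/114 (tight); components 222/222 (tight).
From A_Bᵀ y = c: 3·y_solder + 6·y_components = 33; 4·y_solder + 6·y_components = 35.
Solving: y_solder = 2, y_components = 4.5.
Shadow price of solder = 2.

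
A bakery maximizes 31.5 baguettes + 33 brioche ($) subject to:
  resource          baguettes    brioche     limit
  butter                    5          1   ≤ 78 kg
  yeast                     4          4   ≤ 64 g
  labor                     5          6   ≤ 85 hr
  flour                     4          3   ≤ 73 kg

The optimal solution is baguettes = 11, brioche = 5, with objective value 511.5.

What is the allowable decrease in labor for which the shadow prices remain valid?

4.5

Binding constraints: yeast, labor. The basis is B = [[4,4],[5,6]] with det 4.
Per unit decrease in labor, x* moves by d = (1, -1).
The basis stays optimal until butter becomes binding; allowable decrease = 4.5 hr.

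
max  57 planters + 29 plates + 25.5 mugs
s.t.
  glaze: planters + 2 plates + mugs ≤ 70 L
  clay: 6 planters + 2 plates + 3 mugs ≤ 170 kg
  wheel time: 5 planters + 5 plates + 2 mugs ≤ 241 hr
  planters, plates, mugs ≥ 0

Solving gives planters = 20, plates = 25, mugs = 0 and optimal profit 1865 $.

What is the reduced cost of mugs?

At the optimum: glaze uses 70 of 70 (binding); clay uses 170 of 170 (binding); wheel time uses 225 of 241 (slack = 16).
By complementary slackness, y = 0 for the non-binding constraint.
Dual feasibility on the basic columns requires 1·y_glaze + 6·y_clay = 57, 2·y_glaze + 2·y_clay = 29.
Solving: y_glaze = 6, y_clay = 8.5.
Reduced cost of mugs: c₃ − yᵀa₃ = 25.5 − (6·1 + 8.5·3) = 25.5 − 31.5 = -6.

-6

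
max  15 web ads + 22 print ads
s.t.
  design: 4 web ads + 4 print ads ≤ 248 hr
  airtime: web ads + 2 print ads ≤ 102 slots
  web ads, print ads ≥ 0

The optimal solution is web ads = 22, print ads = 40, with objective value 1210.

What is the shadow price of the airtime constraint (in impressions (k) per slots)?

7

At the optimum: design uses 248 of 248 (binding); airtime uses 102 of 102 (binding).
Dual feasibility on the basic columns requires 4·y_design + 1·y_airtime = 15, 4·y_design + 2·y_airtime = 22.
→ y_design = 2 and y_airtime = 7.
Shadow price of airtime = 7.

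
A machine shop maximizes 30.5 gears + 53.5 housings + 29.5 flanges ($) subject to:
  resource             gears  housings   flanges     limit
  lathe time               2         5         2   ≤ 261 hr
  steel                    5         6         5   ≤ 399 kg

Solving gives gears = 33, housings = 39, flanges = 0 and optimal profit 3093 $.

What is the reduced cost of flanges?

Check each constraint at x*: lathe time 261/261 (tight); steel 399/399 (tight).
From A_Bᵀ y = c: 2·y_lathe time + 5·y_steel = 30.5; 5·y_lathe time + 6·y_steel = 53.5.
This yields shadow prices y_lathe time = 6.5, y_steel = 3.5.
Reduced cost of flanges: c₃ − yᵀa₃ = 29.5 − (6.5·2 + 3.5·5) = 29.5 − 30.5 = -1.

-1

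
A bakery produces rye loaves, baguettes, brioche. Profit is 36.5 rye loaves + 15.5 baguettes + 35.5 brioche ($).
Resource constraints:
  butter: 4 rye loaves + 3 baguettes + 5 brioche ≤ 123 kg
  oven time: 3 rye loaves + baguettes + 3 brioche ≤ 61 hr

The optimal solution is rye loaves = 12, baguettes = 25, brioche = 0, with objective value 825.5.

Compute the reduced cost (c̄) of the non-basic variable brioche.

Both butter and oven time are binding at x*.
Dual feasibility on the basic columns requires 4·y_butter + 3·y_oven time = 36.5, 3·y_butter + 1·y_oven time = 15.5.
Solving: y_butter = 2, y_oven time = 9.5.
Reduced cost of brioche: c₃ − yᵀa₃ = 35.5 − (2·5 + 9.5·3) = 35.5 − 38.5 = -3.

-3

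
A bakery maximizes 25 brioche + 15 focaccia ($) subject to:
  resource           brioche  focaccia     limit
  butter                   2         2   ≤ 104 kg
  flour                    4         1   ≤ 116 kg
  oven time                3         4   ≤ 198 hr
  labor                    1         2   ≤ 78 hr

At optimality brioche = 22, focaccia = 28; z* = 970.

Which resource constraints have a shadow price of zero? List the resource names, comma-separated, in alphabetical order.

butter, oven time

butter: 100/104 (slack 4)
flour: 116/116 (binding)
oven time: 178/198 (slack 20)
labor: 78/78 (binding)
By complementary slackness, a constraint with positive slack has shadow price 0 → butter, oven time.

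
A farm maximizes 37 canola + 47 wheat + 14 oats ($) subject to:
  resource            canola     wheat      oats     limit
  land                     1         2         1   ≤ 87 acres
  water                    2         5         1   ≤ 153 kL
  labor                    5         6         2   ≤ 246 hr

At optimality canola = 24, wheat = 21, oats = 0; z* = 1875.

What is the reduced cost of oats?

-1

Binding: water and labor. Non-binding: land (21 unused).
Slack constraints have shadow price 0 (complementary slackness).
Dual feasibility on the basic columns requires 2·y_water + 5·y_labor = 37, 5·y_water + 6·y_labor = 47.
Solving: y_water = 1, y_labor = 7.
Reduced cost of oats: c₃ − yᵀa₃ = 14 − (1·1 + 7·2) = 14 − 15 = -1.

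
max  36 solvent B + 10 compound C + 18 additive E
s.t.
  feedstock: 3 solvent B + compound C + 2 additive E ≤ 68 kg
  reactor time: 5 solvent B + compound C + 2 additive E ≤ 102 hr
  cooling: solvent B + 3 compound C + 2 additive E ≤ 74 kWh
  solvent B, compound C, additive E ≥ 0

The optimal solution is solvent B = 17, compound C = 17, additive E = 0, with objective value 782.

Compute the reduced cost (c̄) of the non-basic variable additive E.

Check each constraint at x*: feedstock 68/68 (tight); reactor time 102/102 (tight); cooling 68/74 (slack 6).
Since cooling is not tight, its dual is 0.
From A_Bᵀ y = c: 3·y_feedstock + 5·y_reactor time = 36; 1·y_feedstock + 1·y_reactor time = 10.
→ y_feedstock = 7 and y_reactor time = 3.
Reduced cost of additive E: c₃ − yᵀa₃ = 18 − (7·2 + 3·2) = 18 − 20 = -2.

-2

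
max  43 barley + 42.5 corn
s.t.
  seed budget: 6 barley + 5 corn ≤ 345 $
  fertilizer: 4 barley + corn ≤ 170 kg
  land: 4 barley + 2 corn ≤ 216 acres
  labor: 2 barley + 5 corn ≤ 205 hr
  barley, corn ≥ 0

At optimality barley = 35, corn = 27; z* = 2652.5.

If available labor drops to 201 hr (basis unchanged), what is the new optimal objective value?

2644.5

Check each constraint at x*: seed budget 345/345 (tight); fertilizer 167/170 (slack 3); land 194/216 (slack 22); labor 205/205 (tight).
Slack constraints have shadow price 0 (complementary slackness).
The binding rows give the dual system: 6·y_seed budget + 2·y_labor = 43 and 5·y_seed budget + 5·y_labor = 42.5.
→ y_seed budget = 6.5 and y_labor = 2.
Δz = y_labor·Δb = 2 × (-4) = -8, so new z* = 2652.5 − 8 = 2644.5.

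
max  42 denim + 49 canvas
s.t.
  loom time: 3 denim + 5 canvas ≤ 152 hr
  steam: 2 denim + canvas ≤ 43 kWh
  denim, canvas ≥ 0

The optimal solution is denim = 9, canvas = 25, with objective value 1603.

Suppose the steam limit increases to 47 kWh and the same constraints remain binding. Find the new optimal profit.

1639

Both loom time and steam are binding at x*.
From A_Bᵀ y = c: 3·y_loom time + 2·y_steam = 42; 5·y_loom time + 1·y_steam = 49.
Solving: y_loom time = 8, y_steam = 9.
Δz = y_steam·Δb = 9 × (4) = 36, so new z* = 1603 + 36 = 1639.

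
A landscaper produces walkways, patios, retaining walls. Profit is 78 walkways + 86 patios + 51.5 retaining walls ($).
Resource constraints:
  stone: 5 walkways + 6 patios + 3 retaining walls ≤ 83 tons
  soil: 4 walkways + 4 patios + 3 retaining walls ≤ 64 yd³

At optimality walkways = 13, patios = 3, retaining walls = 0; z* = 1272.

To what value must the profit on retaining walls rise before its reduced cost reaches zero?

Check each constraint at x*: stone 83/83 (tight); soil 64/64 (tight).
From A_Bᵀ y = c: 5·y_stone + 4·y_soil = 78; 6·y_stone + 4·y_soil = 86.
→ y_stone = 8 and y_soil = 9.5.
retaining walls enters the basis when its profit ≥ yᵀa₃ = 8·3 + 9.5·3 = 52.5.

52.5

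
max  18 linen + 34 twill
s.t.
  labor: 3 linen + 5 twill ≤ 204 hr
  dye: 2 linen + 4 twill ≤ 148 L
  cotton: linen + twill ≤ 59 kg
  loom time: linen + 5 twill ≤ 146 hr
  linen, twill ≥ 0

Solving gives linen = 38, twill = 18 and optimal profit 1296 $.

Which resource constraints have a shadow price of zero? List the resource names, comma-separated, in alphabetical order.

labor: 204/204 (binding)
dye: 148/148 (binding)
cotton: 56/59 (slack 3)
loom time: 128/146 (slack 18)
By complementary slackness, a constraint with positive slack has shadow price 0 → cotton, loom time.

cotton, loom time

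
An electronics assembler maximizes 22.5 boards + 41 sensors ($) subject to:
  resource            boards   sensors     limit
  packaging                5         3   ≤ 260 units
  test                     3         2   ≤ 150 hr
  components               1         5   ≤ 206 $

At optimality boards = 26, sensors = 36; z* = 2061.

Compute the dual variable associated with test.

Check each constraint at x*: packaging 238/260 (slack 22); test 150/150 (tight); components 206/206 (tight).
Slack constraints have shadow price 0 (complementary slackness).
Dual feasibility on the basic columns requires 3·y_test + 1·y_components = 22.5, 2·y_test + 5·y_components = 41.
This yields shadow prices y_test = 5.5, y_components = 6.
Shadow price of test = 5.5.

5.5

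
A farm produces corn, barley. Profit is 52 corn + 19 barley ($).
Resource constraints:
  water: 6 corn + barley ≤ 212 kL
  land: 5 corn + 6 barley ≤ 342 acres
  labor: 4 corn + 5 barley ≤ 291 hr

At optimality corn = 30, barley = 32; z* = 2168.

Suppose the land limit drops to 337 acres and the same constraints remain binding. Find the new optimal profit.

At the optimum: water uses 212 of 212 (binding); land uses 342 of 342 (binding); labor uses 280 of 291 (slack = 11).
By complementary slackness, y = 0 for the non-binding constraint.
The binding rows give the dual system: 6·y_water + 5·y_land = 52 and 1·y_water + 6·y_land = 19.
This yields shadow prices y_water = 7, y_land = 2.
Δz = y_land·Δb = 2 × (-5) = -10, so new z* = 2168 − 10 = 2158.

2158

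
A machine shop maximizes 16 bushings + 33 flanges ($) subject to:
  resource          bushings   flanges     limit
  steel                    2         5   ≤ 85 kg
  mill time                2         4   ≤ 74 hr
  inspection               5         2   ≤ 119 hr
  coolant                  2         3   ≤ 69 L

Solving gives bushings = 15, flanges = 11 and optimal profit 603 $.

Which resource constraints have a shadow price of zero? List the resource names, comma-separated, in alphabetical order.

coolant, inspection

steel: 85/85 (binding)
mill time: 74/74 (binding)
inspection: 97/119 (slack 22)
coolant: 63/69 (slack 6)
By complementary slackness, a constraint with positive slack has shadow price 0 → coolant, inspection.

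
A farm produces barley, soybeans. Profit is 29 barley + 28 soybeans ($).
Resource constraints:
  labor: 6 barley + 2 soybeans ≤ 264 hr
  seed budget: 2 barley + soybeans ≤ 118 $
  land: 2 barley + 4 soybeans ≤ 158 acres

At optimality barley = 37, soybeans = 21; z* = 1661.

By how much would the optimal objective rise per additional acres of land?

5.5

Binding: labor and land. Non-binding: seed budget (23 unused).
By complementary slackness, y = 0 for the non-binding constraint.
Dual feasibility on the basic columns requires 6·y_labor + 2·y_land = 29, 2·y_labor + 4·y_land = 28.
This yields shadow prices y_labor = 3, y_land = 5.5.
Shadow price of land = 5.5.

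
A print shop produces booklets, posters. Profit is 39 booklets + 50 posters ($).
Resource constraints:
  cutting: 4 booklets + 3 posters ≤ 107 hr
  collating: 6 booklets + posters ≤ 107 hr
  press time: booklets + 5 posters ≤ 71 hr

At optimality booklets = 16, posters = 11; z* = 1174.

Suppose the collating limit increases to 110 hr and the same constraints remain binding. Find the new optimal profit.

1189

At the optimum: cutting uses 97 of 107 (slack = 10); collating uses 107 of 107 (binding); press time uses 71 of 71 (binding).
Slack constraints have shadow price 0 (complementary slackness).
Dual feasibility on the basic columns requires 6·y_collating + 1·y_press time = 39, 1·y_collating + 5·y_press time = 50.
Solving: y_collating = 5, y_press time = 9.
Δz = y_collating·Δb = 5 × (3) = 15, so new z* = 1174 + 15 = 1189.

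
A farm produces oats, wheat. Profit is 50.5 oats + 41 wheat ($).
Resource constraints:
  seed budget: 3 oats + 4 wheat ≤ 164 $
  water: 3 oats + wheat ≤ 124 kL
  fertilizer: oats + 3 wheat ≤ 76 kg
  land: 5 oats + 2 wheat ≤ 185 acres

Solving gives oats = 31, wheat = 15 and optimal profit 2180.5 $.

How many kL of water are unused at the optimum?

16

water used = 3·31 + 1·15 = 108; slack = 124 − 108 = 16.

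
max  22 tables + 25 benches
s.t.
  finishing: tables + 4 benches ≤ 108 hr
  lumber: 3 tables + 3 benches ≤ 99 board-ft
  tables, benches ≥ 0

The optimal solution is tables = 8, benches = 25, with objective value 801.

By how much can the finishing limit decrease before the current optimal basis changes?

Binding constraints: finishing, lumber. The basis is B = [[1,4],[3,3]] with det -9.
Per unit decrease in finishing, x* moves by d = (0.3333, -0.3333).
The basis stays optimal until benches reaches 0; allowable decrease = 75 hr.

75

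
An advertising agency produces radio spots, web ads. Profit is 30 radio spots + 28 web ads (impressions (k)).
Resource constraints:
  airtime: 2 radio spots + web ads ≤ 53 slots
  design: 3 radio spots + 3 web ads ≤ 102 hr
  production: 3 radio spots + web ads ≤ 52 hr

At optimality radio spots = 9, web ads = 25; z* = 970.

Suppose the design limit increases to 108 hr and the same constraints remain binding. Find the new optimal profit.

1024

At the optimum: airtime uses 43 of 53 (slack = 10); design uses 102 of 102 (binding); production uses 52 of 52 (binding).
By complementary slackness, y = 0 for the non-binding constraint.
From A_Bᵀ y = c: 3·y_design + 3·y_production = 30; 3·y_design + 1·y_production = 28.
Solving: y_design = 9, y_production = 1.
Δz = y_design·Δb = 9 × (6) = 54, so new z* = 970 + 54 = 1024.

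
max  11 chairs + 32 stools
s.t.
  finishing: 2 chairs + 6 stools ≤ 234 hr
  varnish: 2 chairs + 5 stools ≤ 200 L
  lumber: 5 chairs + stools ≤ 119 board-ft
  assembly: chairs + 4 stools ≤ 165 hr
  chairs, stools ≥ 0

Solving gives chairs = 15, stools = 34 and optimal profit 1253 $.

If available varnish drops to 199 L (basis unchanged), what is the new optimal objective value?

1252

At the optimum: finishing uses 234 of 234 (binding); varnish uses 200 of 200 (binding); lumber uses 109 of 119 (slack = 10); assembly uses 151 of 165 (slack = 14).
Since lumber, assembly are not tight, their duals are 0.
Dual feasibility on the basic columns requires 2·y_finishing + 2·y_varnish = 11, 6·y_finishing + 5·y_varnish = 32.
This yields shadow prices y_finishing = 4.5, y_varnish = 1.
Δz = y_varnish·Δb = 1 × (-1) = -1, so new z* = 1253 − 1 = 1252.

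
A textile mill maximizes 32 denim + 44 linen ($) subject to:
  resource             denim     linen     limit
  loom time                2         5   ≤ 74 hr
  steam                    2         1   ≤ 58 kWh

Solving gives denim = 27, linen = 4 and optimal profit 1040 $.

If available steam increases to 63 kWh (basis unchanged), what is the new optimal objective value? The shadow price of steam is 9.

Δb = 5, so new z* = 1040 + (9)·(5) = 1040 + 45 = 1085.

1085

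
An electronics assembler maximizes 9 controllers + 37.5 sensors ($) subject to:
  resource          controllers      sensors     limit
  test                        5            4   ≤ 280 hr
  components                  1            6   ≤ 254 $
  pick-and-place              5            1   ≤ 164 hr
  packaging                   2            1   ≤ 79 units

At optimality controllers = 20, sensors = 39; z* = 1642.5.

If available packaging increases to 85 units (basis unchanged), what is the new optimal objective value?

Check each constraint at x*: test 256/280 (slack 24); components 254/254 (tight); pick-and-place 139/164 (slack 25); packaging 79/79 (tight).
By complementary slackness, y = 0 for the non-binding constraints.
From A_Bᵀ y = c: 1·y_components + 2·y_packaging = 9; 6·y_components + 1·y_packaging = 37.5.
→ y_components = 6 and y_packaging = 1.5.
Δz = y_packaging·Δb = 1.5 × (6) = 9, so new z* = 1642.5 + 9 = 1651.5.

1651.5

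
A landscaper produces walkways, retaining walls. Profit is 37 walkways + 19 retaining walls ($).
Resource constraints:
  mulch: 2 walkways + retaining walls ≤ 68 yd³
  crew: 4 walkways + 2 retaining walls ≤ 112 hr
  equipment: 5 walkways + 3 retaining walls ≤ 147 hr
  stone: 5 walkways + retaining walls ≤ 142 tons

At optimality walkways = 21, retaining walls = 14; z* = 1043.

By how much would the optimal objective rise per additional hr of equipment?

At the optimum: mulch uses 56 of 68 (slack = 12); crew uses 112 of 112 (binding); equipment uses 147 of 147 (binding); stone uses 119 of 142 (slack = 23).
Since mulch, stone are not tight, their duals are 0.
From A_Bᵀ y = c: 4·y_crew + 5·y_equipment = 37; 2·y_crew + 3·y_equipment = 19.
→ y_crew = 8 and y_equipment = 1.
Shadow price of equipment = 1.

1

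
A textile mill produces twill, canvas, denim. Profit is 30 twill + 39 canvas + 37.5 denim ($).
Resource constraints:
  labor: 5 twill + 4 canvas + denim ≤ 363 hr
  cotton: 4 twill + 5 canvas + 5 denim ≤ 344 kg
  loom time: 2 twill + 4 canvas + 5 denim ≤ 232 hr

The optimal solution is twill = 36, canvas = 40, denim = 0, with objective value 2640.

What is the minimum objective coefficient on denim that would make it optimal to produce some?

40

Check each constraint at x*: labor 340/363 (slack 23); cotton 344/344 (tight); loom time 232/232 (tight).
Since labor is not tight, its dual is 0.
Dual feasibility on the basic columns requires 4·y_cotton + 2·y_loom time = 30, 5·y_cotton + 4·y_loom time = 39.
→ y_cotton = 7 and y_loom time = 1.
denim enters the basis when its profit ≥ yᵀa₃ = 7·5 + 1·5 = 40.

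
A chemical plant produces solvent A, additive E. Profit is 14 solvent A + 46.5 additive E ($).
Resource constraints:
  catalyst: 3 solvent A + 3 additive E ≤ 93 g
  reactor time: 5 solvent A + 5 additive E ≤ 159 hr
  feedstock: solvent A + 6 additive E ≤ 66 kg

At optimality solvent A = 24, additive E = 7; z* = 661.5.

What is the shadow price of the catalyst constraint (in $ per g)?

2.5

Binding: catalyst and feedstock. Non-binding: reactor time (4 unused).
By complementary slackness, y = 0 for the non-binding constraint.
From A_Bᵀ y = c: 3·y_catalyst + 1·y_feedstock = 14; 3·y_catalyst + 6·y_feedstock = 46.5.
This yields shadow prices y_catalyst = 2.5, y_feedstock = 6.5.
Shadow price of catalyst = 2.5.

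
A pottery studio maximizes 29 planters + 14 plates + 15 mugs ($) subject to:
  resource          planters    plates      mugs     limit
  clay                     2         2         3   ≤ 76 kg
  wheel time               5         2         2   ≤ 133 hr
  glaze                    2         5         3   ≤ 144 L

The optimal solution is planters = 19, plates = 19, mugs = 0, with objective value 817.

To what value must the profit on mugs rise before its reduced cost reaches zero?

16

At the optimum: clay uses 76 of 76 (binding); wheel time uses 133 of 133 (binding); glaze uses 133 of 144 (slack = 11).
Slack constraints have shadow price 0 (complementary slackness).
The binding rows give the dual system: 2·y_clay + 5·y_wheel time = 29 and 2·y_clay + 2·y_wheel time = 14.
→ y_clay = 2 and y_wheel time = 5.
mugs enters the basis when its profit ≥ yᵀa₃ = 2·3 + 5·2 = 16.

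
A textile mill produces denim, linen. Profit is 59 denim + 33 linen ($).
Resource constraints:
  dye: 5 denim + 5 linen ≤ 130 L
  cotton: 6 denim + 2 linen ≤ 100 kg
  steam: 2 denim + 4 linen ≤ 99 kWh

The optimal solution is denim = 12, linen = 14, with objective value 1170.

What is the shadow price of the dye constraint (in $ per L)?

4

Check each constraint at x*: dye 130/130 (tight); cotton 100/100 (tight); steam 80/99 (slack 19).
Since steam is not tight, its dual is 0.
From A_Bᵀ y = c: 5·y_dye + 6·y_cotton = 59; 5·y_dye + 2·y_cotton = 33.
→ y_dye = 4 and y_cotton = 6.5.
Shadow price of dye = 4.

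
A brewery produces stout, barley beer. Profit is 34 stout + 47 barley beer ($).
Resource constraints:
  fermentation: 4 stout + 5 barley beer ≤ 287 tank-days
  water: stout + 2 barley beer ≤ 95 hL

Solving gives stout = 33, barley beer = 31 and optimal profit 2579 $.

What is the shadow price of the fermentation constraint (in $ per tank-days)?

Both fermentation and water are binding at x*.
The binding rows give the dual system: 4·y_fermentation + 1·y_water = 34 and 5·y_fermentation + 2·y_water = 47.
→ y_fermentation = 7 and y_water = 6.
Shadow price of fermentation = 7.

7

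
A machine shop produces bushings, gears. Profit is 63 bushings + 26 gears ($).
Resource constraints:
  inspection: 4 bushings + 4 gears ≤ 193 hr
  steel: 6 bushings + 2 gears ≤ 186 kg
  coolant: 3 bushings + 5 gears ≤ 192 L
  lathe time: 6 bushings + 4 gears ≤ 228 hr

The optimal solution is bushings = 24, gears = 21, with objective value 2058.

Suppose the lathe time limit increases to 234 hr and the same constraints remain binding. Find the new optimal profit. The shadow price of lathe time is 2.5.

Δb = 6, so new z* = 2058 + (2.5)·(6) = 2058 + 15 = 2073.

2073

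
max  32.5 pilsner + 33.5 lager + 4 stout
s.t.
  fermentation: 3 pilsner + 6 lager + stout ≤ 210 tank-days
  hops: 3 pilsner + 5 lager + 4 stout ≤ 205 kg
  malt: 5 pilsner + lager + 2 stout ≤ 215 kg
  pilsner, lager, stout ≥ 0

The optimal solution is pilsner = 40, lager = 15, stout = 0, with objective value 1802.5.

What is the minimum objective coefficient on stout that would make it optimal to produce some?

Binding: fermentation and malt. Non-binding: hops (10 unused).
Slack constraints have shadow price 0 (complementary slackness).
The binding rows give the dual system: 3·y_fermentation + 5·y_malt = 32.5 and 6·y_fermentation + 1·y_malt = 33.5.
This yields shadow prices y_fermentation = 5, y_malt = 3.5.
stout enters the basis when its profit ≥ yᵀa₃ = 5·1 + 3.5·2 = 12.

12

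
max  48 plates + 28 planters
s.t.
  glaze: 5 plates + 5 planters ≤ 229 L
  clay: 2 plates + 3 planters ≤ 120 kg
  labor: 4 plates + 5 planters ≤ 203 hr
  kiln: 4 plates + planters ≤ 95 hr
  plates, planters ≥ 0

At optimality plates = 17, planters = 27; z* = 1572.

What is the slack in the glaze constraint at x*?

glaze used = 5·17 + 5·27 = 220; slack = 229 − 220 = 9.

9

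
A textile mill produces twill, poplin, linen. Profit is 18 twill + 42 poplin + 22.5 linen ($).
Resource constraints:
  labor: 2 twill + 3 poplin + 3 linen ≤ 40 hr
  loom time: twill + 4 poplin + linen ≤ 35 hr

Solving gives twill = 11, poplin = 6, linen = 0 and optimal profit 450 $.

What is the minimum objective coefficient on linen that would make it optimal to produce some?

24

Check each constraint at x*: labor 40/40 (tight); loom time 35/35 (tight).
Dual feasibility on the basic columns requires 2·y_labor + 1·y_loom time = 18, 3·y_labor + 4·y_loom time = 42.
Solving: y_labor = 6, y_loom time = 6.
linen enters the basis when its profit ≥ yᵀa₃ = 6·3 + 6·1 = 24.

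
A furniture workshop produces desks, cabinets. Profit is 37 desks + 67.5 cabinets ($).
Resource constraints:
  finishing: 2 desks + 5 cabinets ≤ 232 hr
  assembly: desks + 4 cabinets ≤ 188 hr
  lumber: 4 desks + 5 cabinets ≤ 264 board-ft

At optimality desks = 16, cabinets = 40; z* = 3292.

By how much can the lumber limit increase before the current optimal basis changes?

Binding constraints: finishing, lumber. The basis is B = [[2,5],[4,5]] with det -10.
Per unit increase in lumber, x* moves by d = (0.5, -0.2).
The basis stays optimal until cabinets reaches 0; allowable increase = 200 board-ft.

200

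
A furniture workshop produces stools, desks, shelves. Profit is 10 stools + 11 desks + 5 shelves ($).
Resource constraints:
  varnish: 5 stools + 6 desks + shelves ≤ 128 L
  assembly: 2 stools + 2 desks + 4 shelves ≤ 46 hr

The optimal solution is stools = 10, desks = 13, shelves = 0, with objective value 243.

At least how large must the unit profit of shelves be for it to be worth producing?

At the optimum: varnish uses 128 of 128 (binding); assembly uses 46 of 46 (binding).
Dual feasibility on the basic columns requires 5·y_varnish + 2·y_assembly = 10, 6·y_varnish + 2·y_assembly = 11.
→ y_varnish = 1 and y_assembly = 2.5.
shelves enters the basis when its profit ≥ yᵀa₃ = 1·1 + 2.5·4 = 11.

11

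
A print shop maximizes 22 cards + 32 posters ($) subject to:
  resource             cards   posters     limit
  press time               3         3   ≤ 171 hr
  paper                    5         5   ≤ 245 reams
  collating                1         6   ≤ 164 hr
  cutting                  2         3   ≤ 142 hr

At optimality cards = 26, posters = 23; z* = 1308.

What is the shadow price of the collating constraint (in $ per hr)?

Binding: paper and collating. Non-binding: press time (24 unused), cutting (21 unused).
Since press time, cutting are not tight, their duals are 0.
Dual feasibility on the basic columns requires 5·y_paper + 1·y_collating = 22, 5·y_paper + 6·y_collating = 32.
Solving: y_paper = 4, y_collating = 2.
Shadow price of collating = 2.

2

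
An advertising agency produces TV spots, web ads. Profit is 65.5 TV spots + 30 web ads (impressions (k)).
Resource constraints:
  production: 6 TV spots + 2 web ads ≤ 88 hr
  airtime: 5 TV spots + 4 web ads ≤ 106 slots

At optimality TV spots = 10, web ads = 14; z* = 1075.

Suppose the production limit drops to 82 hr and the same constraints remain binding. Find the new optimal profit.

1027

Both production and airtime are binding at x*.
The binding rows give the dual system: 6·y_production + 5·y_airtime = 65.5 and 2·y_production + 4·y_airtime = 30.
→ y_production = 8 and y_airtime = 3.5.
Δz = y_production·Δb = 8 × (-6) = -48, so new z* = 1075 − 48 = 1027.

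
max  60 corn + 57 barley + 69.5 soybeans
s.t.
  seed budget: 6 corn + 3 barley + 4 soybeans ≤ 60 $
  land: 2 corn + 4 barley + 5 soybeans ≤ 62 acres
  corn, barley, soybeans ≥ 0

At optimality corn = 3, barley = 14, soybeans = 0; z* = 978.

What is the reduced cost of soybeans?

Both seed budget and land are binding at x*.
Dual feasibility on the basic columns requires 6·y_seed budget + 2·y_land = 60, 3·y_seed budget + 4·y_land = 57.
Solving: y_seed budget = 7, y_land = 9.
Reduced cost of soybeans: c₃ − yᵀa₃ = 69.5 − (7·4 + 9·5) = 69.5 − 73 = -3.5.

-3.5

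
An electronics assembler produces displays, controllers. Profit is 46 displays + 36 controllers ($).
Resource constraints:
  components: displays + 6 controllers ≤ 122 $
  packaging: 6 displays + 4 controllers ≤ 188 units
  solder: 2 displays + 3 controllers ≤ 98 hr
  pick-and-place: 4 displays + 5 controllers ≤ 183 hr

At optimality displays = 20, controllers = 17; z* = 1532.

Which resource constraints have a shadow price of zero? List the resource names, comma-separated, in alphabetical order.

components: 122/122 (binding)
packaging: 188/188 (binding)
solder: 91/98 (slack 7)
pick-and-place: 165/183 (slack 18)
By complementary slackness, a constraint with positive slack has shadow price 0 → pick-and-place, solder.

pick-and-place, solder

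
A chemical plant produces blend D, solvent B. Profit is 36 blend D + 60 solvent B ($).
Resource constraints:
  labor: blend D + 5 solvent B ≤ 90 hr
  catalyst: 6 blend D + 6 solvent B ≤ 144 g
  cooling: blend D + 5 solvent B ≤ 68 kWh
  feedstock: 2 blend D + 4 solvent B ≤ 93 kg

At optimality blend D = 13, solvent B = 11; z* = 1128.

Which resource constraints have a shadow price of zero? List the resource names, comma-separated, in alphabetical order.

feedstock, labor

labor: 68/90 (slack 22)
catalyst: 144/144 (binding)
cooling: 68/68 (binding)
feedstock: 70/93 (slack 23)
By complementary slackness, a constraint with positive slack has shadow price 0 → feedstock, labor.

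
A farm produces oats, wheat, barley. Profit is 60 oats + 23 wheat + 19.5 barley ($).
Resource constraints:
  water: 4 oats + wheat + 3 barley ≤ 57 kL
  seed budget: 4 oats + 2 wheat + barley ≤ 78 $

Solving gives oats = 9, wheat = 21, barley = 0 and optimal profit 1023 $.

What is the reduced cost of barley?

Check each constraint at x*: water 57/57 (tight); seed budget 78/78 (tight).
Dual feasibility on the basic columns requires 4·y_water + 4·y_seed budget = 60, 1·y_water + 2·y_seed budget = 23.
This yields shadow prices y_water = 7, y_seed budget = 8.
Reduced cost of barley: c₃ − yᵀa₃ = 19.5 − (7·3 + 8·1) = 19.5 − 29 = -9.5.

-9.5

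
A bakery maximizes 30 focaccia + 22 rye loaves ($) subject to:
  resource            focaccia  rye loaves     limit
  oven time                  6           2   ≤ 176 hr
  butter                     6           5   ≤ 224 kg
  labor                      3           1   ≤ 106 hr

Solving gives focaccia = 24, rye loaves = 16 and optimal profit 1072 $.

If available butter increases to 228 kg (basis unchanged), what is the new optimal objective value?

1088

Binding: oven time and butter. Non-binding: labor (18 unused).
By complementary slackness, y = 0 for the non-binding constraint.
The binding rows give the dual system: 6·y_oven time + 6·y_butter = 30 and 2·y_oven time + 5·y_butter = 22.
Solving: y_oven time = 1, y_butter = 4.
Δz = y_butter·Δb = 4 × (4) = 16, so new z* = 1072 + 16 = 1088.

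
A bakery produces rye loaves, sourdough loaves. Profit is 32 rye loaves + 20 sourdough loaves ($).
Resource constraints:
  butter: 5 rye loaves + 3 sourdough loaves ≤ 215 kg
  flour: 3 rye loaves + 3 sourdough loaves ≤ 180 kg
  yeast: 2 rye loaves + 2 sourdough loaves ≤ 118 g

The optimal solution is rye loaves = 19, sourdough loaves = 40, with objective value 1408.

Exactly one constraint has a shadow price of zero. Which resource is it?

flour

butter: 215/215 (binding)
flour: 177/180 (slack 3)
yeast: 118/118 (binding)
By complementary slackness, a constraint with positive slack has shadow price 0 → flour.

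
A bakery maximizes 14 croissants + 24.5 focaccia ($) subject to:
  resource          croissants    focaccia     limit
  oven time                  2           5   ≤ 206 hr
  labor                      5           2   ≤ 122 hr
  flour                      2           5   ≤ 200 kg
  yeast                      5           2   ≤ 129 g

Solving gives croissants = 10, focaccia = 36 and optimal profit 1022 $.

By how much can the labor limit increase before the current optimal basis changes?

Binding constraints: labor, flour. The basis is B = [[5,2],[2,5]] with det 21.
Per unit increase in labor, x* moves by d = (0.2381, -0.0952).
The basis stays optimal until yeast becomes binding; allowable increase = 7 hr.

7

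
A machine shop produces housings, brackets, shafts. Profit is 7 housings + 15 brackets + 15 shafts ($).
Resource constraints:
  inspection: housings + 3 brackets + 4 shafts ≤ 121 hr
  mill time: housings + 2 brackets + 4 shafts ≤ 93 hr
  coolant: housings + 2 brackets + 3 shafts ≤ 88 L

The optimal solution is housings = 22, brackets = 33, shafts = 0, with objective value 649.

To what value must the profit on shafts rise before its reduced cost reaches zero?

22

Check each constraint at x*: inspection 121/121 (tight); mill time 88/93 (slack 5); coolant 88/88 (tight).
Since mill time is not tight, its dual is 0.
From A_Bᵀ y = c: 1·y_inspection + 1·y_coolant = 7; 3·y_inspection + 2·y_coolant = 15.
This yields shadow prices y_inspection = 1, y_coolant = 6.
shafts enters the basis when its profit ≥ yᵀa₃ = 1·4 + 6·3 = 22.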